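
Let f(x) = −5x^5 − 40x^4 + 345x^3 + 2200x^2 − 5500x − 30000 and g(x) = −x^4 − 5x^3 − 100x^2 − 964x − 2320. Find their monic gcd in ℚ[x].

By polynomial division,
  −5x^5 − 40x^4 + 345x^3 + 2200x^2 − 5500x − 30000 = (5x + 15)(−x^4 − 5x^3 − 100x^2 − 964x − 2320) + (920x^3 + 8520x^2 + 20560x + 4800)
  −x^4 − 5x^3 − 100x^2 − 964x − 2320 = (−(1/920)x + 49/10580)(920x^3 + 8520x^2 + 20560x + 4800) + (−(61952/529)x^2 − (557568/529)x − 1239040/529)
  920x^3 + 8520x^2 + 20560x + 4800 = (−(60835/7744)x − 7935/3872)(−(61952/529)x^2 − (557568/529)x − 1239040/529) + (0)
Last nonzero remainder: −(61952/529)x^2 − (557568/529)x − 1239040/529. Dividing through by −61952/529 gives the monic gcd x^2 + 9x + 20.

x^2 + 9x + 20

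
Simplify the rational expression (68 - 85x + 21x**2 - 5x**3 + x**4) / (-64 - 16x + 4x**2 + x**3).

Apply the Euclidean algorithm:
  x**4 - 5x**3 + 21x**2 - 85x + 68 = (x - 9)(x**3 + 4x**2 - 16x - 64) + (73x**2 - 165x - 508)
  x**3 + 4x**2 - 16x - 64 = ((1/73)x + 457/5329)(73x**2 - 165x - 508) + ((27225/5329)x - 108900/5329)
  73x**2 - 165x - 508 = ((389017/27225)x + 676783/27225)((27225/5329)x - 108900/5329) + (0)
Last nonzero remainder: (27225/5329)x - 108900/5329. Dividing through by 27225/5329 gives the monic gcd x - 4.
Cancel x - 4 from numerator and denominator to get the reduced form.

(-17 + 17x - x**2 + x**3)/(16 + 8x + x**2)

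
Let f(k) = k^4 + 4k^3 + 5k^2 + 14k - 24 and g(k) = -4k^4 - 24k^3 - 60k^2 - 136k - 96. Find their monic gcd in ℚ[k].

By polynomial division,
  k^4 + 4k^3 + 5k^2 + 14k - 24 = (-1/4)(-4k^4 - 24k^3 - 60k^2 - 136k - 96) + (-2k^3 - 10k^2 - 20k - 48)
  -4k^4 - 24k^3 - 60k^2 - 136k - 96 = (2k + 2)(-2k^3 - 10k^2 - 20k - 48) + (0)
Last nonzero remainder: -2k^3 - 10k^2 - 20k - 48. Dividing through by -2 gives the monic gcd k^3 + 5k^2 + 10k + 24.

k^3 + 5k^2 + 10k + 24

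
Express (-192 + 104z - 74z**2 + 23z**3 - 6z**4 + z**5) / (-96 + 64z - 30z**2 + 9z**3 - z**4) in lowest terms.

(-8 + z - z**2)/(-4 + z)

Apply the Euclidean algorithm:
  z**5 - 6z**4 + 23z**3 - 74z**2 + 104z - 192 = (-z - 3)(-z**4 + 9z**3 - 30z**2 + 64z - 96) + (20z**3 - 100z**2 + 200z - 480)
  -z**4 + 9z**3 - 30z**2 + 64z - 96 = (-(1/20)z + 1/5)(20z**3 - 100z**2 + 200z - 480) + (0)
Last nonzero remainder: 20z**3 - 100z**2 + 200z - 480. Dividing through by 20 gives the monic gcd z**3 - 5z**2 + 10z - 24.
Cancel z**3 - 5z**2 + 10z - 24 from numerator and denominator to get the reduced form.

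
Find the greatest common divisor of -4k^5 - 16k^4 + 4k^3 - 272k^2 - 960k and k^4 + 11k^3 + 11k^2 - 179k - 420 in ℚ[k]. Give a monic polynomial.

k^2 + 8k + 15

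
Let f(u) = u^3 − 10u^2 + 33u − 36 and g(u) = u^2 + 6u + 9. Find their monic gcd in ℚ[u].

1

Euclidean algorithm in ℚ[u]:
  u^3 − 10u^2 + 33u − 36 = (u − 16)(u^2 + 6u + 9) + (120u + 108)
  u^2 + 6u + 9 = ((1/120)u + 17/400)(120u + 108) + (441/100)
  120u + 108 = ((4000/147)u + 1200/49)(441/100) + (0)
The last nonzero remainder is the constant 441/100, so the polynomials are coprime and gcd = 1.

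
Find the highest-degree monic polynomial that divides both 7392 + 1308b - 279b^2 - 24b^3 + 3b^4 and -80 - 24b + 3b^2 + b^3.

Apply the Euclidean algorithm:
  3b^4 - 24b^3 - 279b^2 + 1308b + 7392 = (3b - 33)(b^3 + 3b^2 - 24b - 80) + (-108b^2 + 756b + 4752)
  b^3 + 3b^2 - 24b - 80 = (-(1/108)b - 5/54)(-108b^2 + 756b + 4752) + (90b + 360)
  -108b^2 + 756b + 4752 = (-(6/5)b + 66/5)(90b + 360) + (0)
Last nonzero remainder: 90b + 360. Dividing through by 90 gives the monic gcd b + 4.

4 + b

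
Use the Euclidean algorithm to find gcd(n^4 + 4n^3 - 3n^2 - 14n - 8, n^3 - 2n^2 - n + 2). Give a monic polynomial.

n^2 - n - 2

Apply the Euclidean algorithm:
  n^4 + 4n^3 - 3n^2 - 14n - 8 = (n + 6)(n^3 - 2n^2 - n + 2) + (10n^2 - 10n - 20)
  n^3 - 2n^2 - n + 2 = ((1/10)n - 1/10)(10n^2 - 10n - 20) + (0)
Last nonzero remainder: 10n^2 - 10n - 20. Dividing through by 10 gives the monic gcd n^2 - n - 2.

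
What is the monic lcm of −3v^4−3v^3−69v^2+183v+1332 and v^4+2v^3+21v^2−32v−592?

v^5+5v^4+27v^3+31v^2−688v−1776

By polynomial division,
  −3v^4−3v^3−69v^2+183v+1332 = (−3)(v^4+2v^3+21v^2−32v−592) + (3v^3−6v^2+87v−444)
  v^4+2v^3+21v^2−32v−592 = ((1/3)v+4/3)(3v^3−6v^2+87v−444) + (0)
Last nonzero remainder: 3v^3−6v^2+87v−444. Dividing through by 3 gives the monic gcd v^3−2v^2+29v−148.
Then lcm(f, g) = f·g / gcd(f, g); expanding and making the result monic gives the answer.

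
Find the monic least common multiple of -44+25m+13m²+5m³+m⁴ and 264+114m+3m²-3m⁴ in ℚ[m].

352-112m-198m²-41m³-5m⁴+3m⁵+m⁶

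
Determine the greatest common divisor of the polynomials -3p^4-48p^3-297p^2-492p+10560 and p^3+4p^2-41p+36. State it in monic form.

p-4

By polynomial division,
  -3p^4-48p^3-297p^2-492p+10560 = (-3p-36)(p^3+4p^2-41p+36) + (-276p^2-1860p+11856)
  p^3+4p^2-41p+36 = (-(1/276)p+21/2116)(-276p^2-1860p+11856) + ((10800/529)p-43200/529)
  -276p^2-1860p+11856 = (-(12167/900)p-130663/900)((10800/529)p-43200/529) + (0)
Last nonzero remainder: (10800/529)p-43200/529. Dividing through by 10800/529 gives the monic gcd p-4.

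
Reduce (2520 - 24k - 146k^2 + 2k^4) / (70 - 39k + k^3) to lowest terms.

Euclidean algorithm in ℚ[k]:
  2k^4 - 146k^2 - 24k + 2520 = (2k)(k^3 - 39k + 70) + (-68k^2 - 164k + 2520)
  k^3 - 39k + 70 = (-(1/68)k + 41/1156)(-68k^2 - 164k + 2520) + ((1120/289)k - 5600/289)
  -68k^2 - 164k + 2520 = (-(4913/280)k - 2601/20)((1120/289)k - 5600/289) + (0)
Last nonzero remainder: (1120/289)k - 5600/289. Dividing through by 1120/289 gives the monic gcd k - 5.
Cancel k - 5 from numerator and denominator to get the reduced form.

(-504 - 96k + 10k^2 + 2k^3)/(-14 + 5k + k^2)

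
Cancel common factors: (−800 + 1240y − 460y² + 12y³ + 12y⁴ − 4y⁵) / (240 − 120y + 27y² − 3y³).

(40 − 52y + 8y² + 4y³)/(−12 + 3y)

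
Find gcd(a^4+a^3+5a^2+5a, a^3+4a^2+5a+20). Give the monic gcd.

a^2+5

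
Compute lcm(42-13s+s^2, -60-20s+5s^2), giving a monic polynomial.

Euclidean algorithm in ℚ[s]:
  s^2-13s+42 = (1/5)(5s^2-20s-60) + (-9s+54)
  5s^2-20s-60 = (-(5/9)s-10/9)(-9s+54) + (0)
Last nonzero remainder: -9s+54. Dividing through by -9 gives the monic gcd s-6.
Then lcm(f, g) = f·g / gcd(f, g); expanding and making the result monic gives the answer.

84+16s-11s^2+s^3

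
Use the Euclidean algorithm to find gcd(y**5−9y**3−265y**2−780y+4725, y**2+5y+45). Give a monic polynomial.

y**2+5y+45

Repeated division with remainder:
  y**5−9y**3−265y**2−780y+4725 = (y**3−5y**2−29y+105)(y**2+5y+45) + (0)
The last nonzero remainder y**2+5y+45 is already monic.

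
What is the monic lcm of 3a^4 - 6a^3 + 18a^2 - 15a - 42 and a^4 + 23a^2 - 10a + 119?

a^6 - a^5 + 21a^4 - 33a^3 + 83a^2 - 99a - 238

Apply the Euclidean algorithm:
  3a^4 - 6a^3 + 18a^2 - 15a - 42 = (3)(a^4 + 23a^2 - 10a + 119) + (-6a^3 - 51a^2 + 15a - 399)
  a^4 + 23a^2 - 10a + 119 = (-(1/6)a + 17/12)(-6a^3 - 51a^2 + 15a - 399) + ((391/4)a^2 - (391/4)a + 2737/4)
  -6a^3 - 51a^2 + 15a - 399 = (-(24/391)a - 228/391)((391/4)a^2 - (391/4)a + 2737/4) + (0)
Last nonzero remainder: (391/4)a^2 - (391/4)a + 2737/4. Dividing through by 391/4 gives the monic gcd a^2 - a + 7.
Then lcm(f, g) = f·g / gcd(f, g); expanding and making the result monic gives the answer.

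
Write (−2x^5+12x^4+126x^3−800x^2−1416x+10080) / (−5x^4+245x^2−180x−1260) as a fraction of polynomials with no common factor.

(2x^3−14x^2−28x+240)/(5x^2−5x−30)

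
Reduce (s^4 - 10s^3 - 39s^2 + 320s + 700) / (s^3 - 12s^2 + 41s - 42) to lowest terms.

(s^3 - 3s^2 - 60s - 100)/(s^2 - 5s + 6)

Apply the Euclidean algorithm:
  s^4 - 10s^3 - 39s^2 + 320s + 700 = (s + 2)(s^3 - 12s^2 + 41s - 42) + (-56s^2 + 280s + 784)
  s^3 - 12s^2 + 41s - 42 = (-(1/56)s + 1/8)(-56s^2 + 280s + 784) + (20s - 140)
  -56s^2 + 280s + 784 = (-(14/5)s - 28/5)(20s - 140) + (0)
Last nonzero remainder: 20s - 140. Dividing through by 20 gives the monic gcd s - 7.
Cancel s - 7 from numerator and denominator to get the reduced form.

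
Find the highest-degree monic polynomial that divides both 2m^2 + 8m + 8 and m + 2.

m + 2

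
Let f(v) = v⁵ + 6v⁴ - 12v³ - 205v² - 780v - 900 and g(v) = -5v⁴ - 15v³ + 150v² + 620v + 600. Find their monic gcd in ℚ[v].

v³ + v² - 32v - 60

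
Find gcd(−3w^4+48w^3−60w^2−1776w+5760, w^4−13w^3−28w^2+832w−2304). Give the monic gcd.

w^2−12w+32

Apply the Euclidean algorithm:
  −3w^4+48w^3−60w^2−1776w+5760 = (−3)(w^4−13w^3−28w^2+832w−2304) + (9w^3−144w^2+720w−1152)
  w^4−13w^3−28w^2+832w−2304 = ((1/9)w+1/3)(9w^3−144w^2+720w−1152) + (−60w^2+720w−1920)
  9w^3−144w^2+720w−1152 = (−(3/20)w+3/5)(−60w^2+720w−1920) + (0)
Last nonzero remainder: −60w^2+720w−1920. Dividing through by −60 gives the monic gcd w^2−12w+32.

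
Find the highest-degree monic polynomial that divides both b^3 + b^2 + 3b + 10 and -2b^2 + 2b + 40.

1

Euclidean algorithm in ℚ[b]:
  b^3 + b^2 + 3b + 10 = (-(1/2)b - 1)(-2b^2 + 2b + 40) + (25b + 50)
  -2b^2 + 2b + 40 = (-(2/25)b + 6/25)(25b + 50) + (28)
  25b + 50 = ((25/28)b + 25/14)(28) + (0)
The last nonzero remainder is the constant 28, so the polynomials are coprime and gcd = 1.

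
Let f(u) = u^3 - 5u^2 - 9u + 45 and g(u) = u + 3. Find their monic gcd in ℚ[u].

u + 3

By polynomial division,
  u^3 - 5u^2 - 9u + 45 = (u^2 - 8u + 15)(u + 3) + (0)
The last nonzero remainder u + 3 is already monic.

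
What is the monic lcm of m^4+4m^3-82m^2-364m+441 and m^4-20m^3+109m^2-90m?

m^6-6m^5-122m^4+456m^3+4081m^2-4410m

Euclidean algorithm in ℚ[m]:
  m^4+4m^3-82m^2-364m+441 = (m^4-20m^3+109m^2-90m) + (24m^3-191m^2-274m+441)
  m^4-20m^3+109m^2-90m = ((1/24)m-289/576)(24m^3-191m^2-274m+441) + ((14161/576)m^2-(70805/288)m+14161/64)
  24m^3-191m^2-274m+441 = ((13824/14161)m+576/289)((14161/576)m^2-(70805/288)m+14161/64) + (0)
Last nonzero remainder: (14161/576)m^2-(70805/288)m+14161/64. Dividing through by 14161/576 gives the monic gcd m^2-10m+9.
Then lcm(f, g) = f·g / gcd(f, g); expanding and making the result monic gives the answer.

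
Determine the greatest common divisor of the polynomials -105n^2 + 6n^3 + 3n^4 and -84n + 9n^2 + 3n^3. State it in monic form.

7n + n^2

By polynomial division,
  3n^4 + 6n^3 - 105n^2 = (n - 1)(3n^3 + 9n^2 - 84n) + (-12n^2 - 84n)
  3n^3 + 9n^2 - 84n = (-(1/4)n + 1)(-12n^2 - 84n) + (0)
Last nonzero remainder: -12n^2 - 84n. Dividing through by -12 gives the monic gcd n^2 + 7n.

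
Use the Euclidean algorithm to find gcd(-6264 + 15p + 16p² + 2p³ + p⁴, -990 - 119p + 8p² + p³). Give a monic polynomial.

9 + p

By polynomial division,
  p⁴ + 2p³ + 16p² + 15p - 6264 = (p - 6)(p³ + 8p² - 119p - 990) + (183p² + 291p - 12204)
  p³ + 8p² - 119p - 990 = ((1/183)p + 391/11163)(183p² + 291p - 12204) + (-(232578/3721)p - 2093202/3721)
  183p² + 291p - 12204 = (-(226981/77526)p + 840946/38763)(-(232578/3721)p - 2093202/3721) + (0)
Last nonzero remainder: -(232578/3721)p - 2093202/3721. Dividing through by -232578/3721 gives the monic gcd p + 9.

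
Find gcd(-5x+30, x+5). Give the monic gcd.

1

Repeated division with remainder:
  -5x+30 = (-5)(x+5) + (55)
  x+5 = ((1/55)x+1/11)(55) + (0)
The last nonzero remainder is the constant 55, so the polynomials are coprime and gcd = 1.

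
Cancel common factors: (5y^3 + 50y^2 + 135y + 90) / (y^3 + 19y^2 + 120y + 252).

Repeated division with remainder:
  5y^3 + 50y^2 + 135y + 90 = (5)(y^3 + 19y^2 + 120y + 252) + (−45y^2 − 465y − 1170)
  y^3 + 19y^2 + 120y + 252 = (−(1/45)y − 26/135)(−45y^2 − 465y − 1170) + ((40/9)y + 80/3)
  −45y^2 − 465y − 1170 = (−(81/8)y − 351/8)((40/9)y + 80/3) + (0)
Last nonzero remainder: (40/9)y + 80/3. Dividing through by 40/9 gives the monic gcd y + 6.
Cancel y + 6 from numerator and denominator to get the reduced form.

(5y^2 + 20y + 15)/(y^2 + 13y + 42)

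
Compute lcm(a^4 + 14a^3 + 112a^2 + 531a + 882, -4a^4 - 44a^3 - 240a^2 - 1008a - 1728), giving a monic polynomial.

a^6 + 16a^5 + 164a^4 + 1091a^3 + 4632a^2 + 14508a + 21168

Apply the Euclidean algorithm:
  a^4 + 14a^3 + 112a^2 + 531a + 882 = (-1/4)(-4a^4 - 44a^3 - 240a^2 - 1008a - 1728) + (3a^3 + 52a^2 + 279a + 450)
  -4a^4 - 44a^3 - 240a^2 - 1008a - 1728 = (-(4/3)a + 76/9)(3a^3 + 52a^2 + 279a + 450) + (-(2764/9)a^2 - 2764a - 5528)
  3a^3 + 52a^2 + 279a + 450 = (-(27/2764)a - 225/2764)(-(2764/9)a^2 - 2764a - 5528) + (0)
Last nonzero remainder: -(2764/9)a^2 - 2764a - 5528. Dividing through by -2764/9 gives the monic gcd a^2 + 9a + 18.
Then lcm(f, g) = f·g / gcd(f, g); expanding and making the result monic gives the answer.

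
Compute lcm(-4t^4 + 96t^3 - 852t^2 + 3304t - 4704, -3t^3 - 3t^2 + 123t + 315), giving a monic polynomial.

By polynomial division,
  -4t^4 + 96t^3 - 852t^2 + 3304t - 4704 = ((4/3)t - 100/3)(-3t^3 - 3t^2 + 123t + 315) + (-1116t^2 + 6984t + 5796)
  -3t^3 - 3t^2 + 123t + 315 = ((1/372)t + 75/3844)(-1116t^2 + 6984t + 5796) + (-(27720/961)t + 194040/961)
  -1116t^2 + 6984t + 5796 = ((29791/770)t + 22103/770)(-(27720/961)t + 194040/961) + (0)
Last nonzero remainder: -(27720/961)t + 194040/961. Dividing through by -27720/961 gives the monic gcd t - 7.
Then lcm(f, g) = f·g / gcd(f, g); expanding and making the result monic gives the answer.

t^6 - 16t^5 + 36t^4 + 518t^3 - 2237t^2 - 2982t + 17640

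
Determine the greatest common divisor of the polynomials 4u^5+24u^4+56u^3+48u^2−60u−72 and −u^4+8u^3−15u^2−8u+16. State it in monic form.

u^2−1

By polynomial division,
  4u^5+24u^4+56u^3+48u^2−60u−72 = (−4u−56)(−u^4+8u^3−15u^2−8u+16) + (444u^3−824u^2−444u+824)
  −u^4+8u^3−15u^2−8u+16 = (−(1/444)u+341/24642)(444u^3−824u^2−444u+824) + (−(56644/12321)u^2+56644/12321)
  444u^3−824u^2−444u+824 = (−(1367631/14161)u+2538126/14161)(−(56644/12321)u^2+56644/12321) + (0)
Last nonzero remainder: −(56644/12321)u^2+56644/12321. Dividing through by −56644/12321 gives the monic gcd u^2−1.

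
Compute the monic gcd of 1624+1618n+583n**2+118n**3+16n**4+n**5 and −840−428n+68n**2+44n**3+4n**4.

14+9n+n**2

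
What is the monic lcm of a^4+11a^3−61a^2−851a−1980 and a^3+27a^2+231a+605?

a^5+22a^4+60a^3−1522a^2−11341a−21780

Euclidean algorithm in ℚ[a]:
  a^4+11a^3−61a^2−851a−1980 = (a−16)(a^3+27a^2+231a+605) + (140a^2+2240a+7700)
  a^3+27a^2+231a+605 = ((1/140)a+11/140)(140a^2+2240a+7700) + (0)
Last nonzero remainder: 140a^2+2240a+7700. Dividing through by 140 gives the monic gcd a^2+16a+55.
Then lcm(f, g) = f·g / gcd(f, g); expanding and making the result monic gives the answer.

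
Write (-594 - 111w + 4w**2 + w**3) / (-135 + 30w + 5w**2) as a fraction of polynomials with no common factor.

(-66 - 5w + w**2)/(-15 + 5w)

Euclidean algorithm in ℚ[w]:
  w**3 + 4w**2 - 111w - 594 = ((1/5)w - 2/5)(5w**2 + 30w - 135) + (-72w - 648)
  5w**2 + 30w - 135 = (-(5/72)w + 5/24)(-72w - 648) + (0)
Last nonzero remainder: -72w - 648. Dividing through by -72 gives the monic gcd w + 9.
Cancel w + 9 from numerator and denominator to get the reduced form.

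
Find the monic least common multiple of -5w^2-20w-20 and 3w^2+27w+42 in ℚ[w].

w^3+11w^2+32w+28

Repeated division with remainder:
  -5w^2-20w-20 = (-5/3)(3w^2+27w+42) + (25w+50)
  3w^2+27w+42 = ((3/25)w+21/25)(25w+50) + (0)
Last nonzero remainder: 25w+50. Dividing through by 25 gives the monic gcd w+2.
Then lcm(f, g) = f·g / gcd(f, g); expanding and making the result monic gives the answer.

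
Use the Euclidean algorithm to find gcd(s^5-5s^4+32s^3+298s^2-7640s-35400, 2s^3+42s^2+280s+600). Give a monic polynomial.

s^2+11s+30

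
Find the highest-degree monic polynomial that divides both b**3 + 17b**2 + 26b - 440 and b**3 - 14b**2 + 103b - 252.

b - 4

Apply the Euclidean algorithm:
  b**3 + 17b**2 + 26b - 440 = (b**3 - 14b**2 + 103b - 252) + (31b**2 - 77b - 188)
  b**3 - 14b**2 + 103b - 252 = ((1/31)b - 357/961)(31b**2 - 77b - 188) + ((77322/961)b - 309288/961)
  31b**2 - 77b - 188 = ((29791/77322)b + 45167/77322)((77322/961)b - 309288/961) + (0)
Last nonzero remainder: (77322/961)b - 309288/961. Dividing through by 77322/961 gives the monic gcd b - 4.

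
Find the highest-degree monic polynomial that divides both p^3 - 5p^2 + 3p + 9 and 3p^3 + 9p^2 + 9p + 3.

p + 1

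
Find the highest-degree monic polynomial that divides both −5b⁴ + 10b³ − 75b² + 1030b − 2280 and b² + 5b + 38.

b² + 5b + 38

By polynomial division,
  −5b⁴ + 10b³ − 75b² + 1030b − 2280 = (−5b² + 35b − 60)(b² + 5b + 38) + (0)
The last nonzero remainder b² + 5b + 38 is already monic.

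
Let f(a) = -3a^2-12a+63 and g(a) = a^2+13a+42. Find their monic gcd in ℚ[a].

a+7

Apply the Euclidean algorithm:
  -3a^2-12a+63 = (-3)(a^2+13a+42) + (27a+189)
  a^2+13a+42 = ((1/27)a+2/9)(27a+189) + (0)
Last nonzero remainder: 27a+189. Dividing through by 27 gives the monic gcd a+7.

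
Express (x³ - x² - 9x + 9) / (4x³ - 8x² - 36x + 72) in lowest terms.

Euclidean algorithm in ℚ[x]:
  x³ - x² - 9x + 9 = (1/4)(4x³ - 8x² - 36x + 72) + (x² - 9)
  4x³ - 8x² - 36x + 72 = (4x - 8)(x² - 9) + (0)
The last nonzero remainder x² - 9 is already monic.
Cancel x² - 9 from numerator and denominator to get the reduced form.

(x - 1)/(4x - 8)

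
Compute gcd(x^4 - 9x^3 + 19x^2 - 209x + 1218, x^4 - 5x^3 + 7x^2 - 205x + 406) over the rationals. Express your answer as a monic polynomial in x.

Apply the Euclidean algorithm:
  x^4 - 9x^3 + 19x^2 - 209x + 1218 = (x^4 - 5x^3 + 7x^2 - 205x + 406) + (-4x^3 + 12x^2 - 4x + 812)
  x^4 - 5x^3 + 7x^2 - 205x + 406 = (-(1/4)x + 1/2)(-4x^3 + 12x^2 - 4x + 812) + (0)
Last nonzero remainder: -4x^3 + 12x^2 - 4x + 812. Dividing through by -4 gives the monic gcd x^3 - 3x^2 + x - 203.

x^3 - 3x^2 + x - 203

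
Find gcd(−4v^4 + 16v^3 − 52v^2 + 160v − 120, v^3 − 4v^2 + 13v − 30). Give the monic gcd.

Repeated division with remainder:
  −4v^4 + 16v^3 − 52v^2 + 160v − 120 = (−4v)(v^3 − 4v^2 + 13v − 30) + (40v − 120)
  v^3 − 4v^2 + 13v − 30 = ((1/40)v^2 − (1/40)v + 1/4)(40v − 120) + (0)
Last nonzero remainder: 40v − 120. Dividing through by 40 gives the monic gcd v − 3.

v − 3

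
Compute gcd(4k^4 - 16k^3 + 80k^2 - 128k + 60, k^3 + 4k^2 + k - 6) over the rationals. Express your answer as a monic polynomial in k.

Repeated division with remainder:
  4k^4 - 16k^3 + 80k^2 - 128k + 60 = (4k - 32)(k^3 + 4k^2 + k - 6) + (204k^2 - 72k - 132)
  k^3 + 4k^2 + k - 6 = ((1/204)k + 37/1734)(204k^2 - 72k - 132) + ((920/289)k - 920/289)
  204k^2 - 72k - 132 = ((14739/230)k + 9537/230)((920/289)k - 920/289) + (0)
Last nonzero remainder: (920/289)k - 920/289. Dividing through by 920/289 gives the monic gcd k - 1.

k - 1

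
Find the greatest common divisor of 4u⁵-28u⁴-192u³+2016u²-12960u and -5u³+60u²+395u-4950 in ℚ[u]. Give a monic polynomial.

Apply the Euclidean algorithm:
  4u⁵-28u⁴-192u³+2016u²-12960u = (-(4/5)u²-4u-364/5)(-5u³+60u²+395u-4950) + (4004u²-4004u-360360)
  -5u³+60u²+395u-4950 = (-(5/4004)u+5/364)(4004u²-4004u-360360) + (0)
Last nonzero remainder: 4004u²-4004u-360360. Dividing through by 4004 gives the monic gcd u²-u-90.

u²-u-90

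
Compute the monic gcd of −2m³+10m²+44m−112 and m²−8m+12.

m−2

Euclidean algorithm in ℚ[m]:
  −2m³+10m²+44m−112 = (−2m−6)(m²−8m+12) + (20m−40)
  m²−8m+12 = ((1/20)m−3/10)(20m−40) + (0)
Last nonzero remainder: 20m−40. Dividing through by 20 gives the monic gcd m−2.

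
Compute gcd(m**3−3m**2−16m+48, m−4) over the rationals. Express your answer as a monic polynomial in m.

m−4

Apply the Euclidean algorithm:
  m**3−3m**2−16m+48 = (m**2+m−12)(m−4) + (0)
The last nonzero remainder m−4 is already monic.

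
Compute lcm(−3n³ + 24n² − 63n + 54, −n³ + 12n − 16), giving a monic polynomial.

n⁵ − 6n⁴ − 3n³ + 88n² − 204n + 144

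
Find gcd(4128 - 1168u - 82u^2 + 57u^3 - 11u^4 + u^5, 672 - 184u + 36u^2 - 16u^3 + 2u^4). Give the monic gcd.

Apply the Euclidean algorithm:
  u^5 - 11u^4 + 57u^3 - 82u^2 - 1168u + 4128 = ((1/2)u - 3/2)(2u^4 - 16u^3 + 36u^2 - 184u + 672) + (15u^3 + 64u^2 - 1780u + 5136)
  2u^4 - 16u^3 + 36u^2 - 184u + 672 = ((2/15)u - 368/225)(15u^3 + 64u^2 - 1780u + 5136) + ((85052/225)u^2 - (170104/45)u + 680416/75)
  15u^3 + 64u^2 - 1780u + 5136 = ((3375/85052)u + 24075/42526)((85052/225)u^2 - (170104/45)u + 680416/75) + (0)
Last nonzero remainder: (85052/225)u^2 - (170104/45)u + 680416/75. Dividing through by 85052/225 gives the monic gcd u^2 - 10u + 24.

24 - 10u + u^2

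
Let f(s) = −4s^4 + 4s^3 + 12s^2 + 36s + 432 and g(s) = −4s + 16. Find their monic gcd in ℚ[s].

Repeated division with remainder:
  −4s^4 + 4s^3 + 12s^2 + 36s + 432 = (s^3 + 3s^2 + 9s + 27)(−4s + 16) + (0)
Last nonzero remainder: −4s + 16. Dividing through by −4 gives the monic gcd s − 4.

s − 4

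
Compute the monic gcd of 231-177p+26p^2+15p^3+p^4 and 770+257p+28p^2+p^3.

77+18p+p^2

Apply the Euclidean algorithm:
  p^4+15p^3+26p^2-177p+231 = (p-13)(p^3+28p^2+257p+770) + (133p^2+2394p+10241)
  p^3+28p^2+257p+770 = ((1/133)p+10/133)(133p^2+2394p+10241) + (0)
Last nonzero remainder: 133p^2+2394p+10241. Dividing through by 133 gives the monic gcd p^2+18p+77.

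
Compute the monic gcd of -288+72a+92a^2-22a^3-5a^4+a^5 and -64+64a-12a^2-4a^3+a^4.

-8+2a+a^2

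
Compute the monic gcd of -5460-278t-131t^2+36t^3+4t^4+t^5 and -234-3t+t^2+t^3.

By polynomial division,
  t^5+4t^4+36t^3-131t^2-278t-5460 = (t^2+3t+36)(t^3+t^2-3t-234) + (76t^2+532t+2964)
  t^3+t^2-3t-234 = ((1/76)t-3/38)(76t^2+532t+2964) + (0)
Last nonzero remainder: 76t^2+532t+2964. Dividing through by 76 gives the monic gcd t^2+7t+39.

39+7t+t^2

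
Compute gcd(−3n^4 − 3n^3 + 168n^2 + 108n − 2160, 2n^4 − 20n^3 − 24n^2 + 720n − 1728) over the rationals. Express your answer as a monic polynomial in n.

n^3 − 4n^2 − 36n + 144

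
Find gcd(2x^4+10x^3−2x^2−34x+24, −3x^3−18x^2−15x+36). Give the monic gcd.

Repeated division with remainder:
  2x^4+10x^3−2x^2−34x+24 = (−(2/3)x+2/3)(−3x^3−18x^2−15x+36) + (0)
Last nonzero remainder: −3x^3−18x^2−15x+36. Dividing through by −3 gives the monic gcd x^3+6x^2+5x−12.

x^3+6x^2+5x−12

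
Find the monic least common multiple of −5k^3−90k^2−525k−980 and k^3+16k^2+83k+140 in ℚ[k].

k^4+23k^3+195k^2+721k+980

Euclidean algorithm in ℚ[k]:
  −5k^3−90k^2−525k−980 = (−5)(k^3+16k^2+83k+140) + (−10k^2−110k−280)
  k^3+16k^2+83k+140 = (−(1/10)k−1/2)(−10k^2−110k−280) + (0)
Last nonzero remainder: −10k^2−110k−280. Dividing through by −10 gives the monic gcd k^2+11k+28.
Then lcm(f, g) = f·g / gcd(f, g); expanding and making the result monic gives the answer.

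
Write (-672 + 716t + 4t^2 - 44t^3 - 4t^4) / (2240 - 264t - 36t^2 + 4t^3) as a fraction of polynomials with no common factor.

(-21 + 25t - 3t^2 - t^3)/(70 - 17t + t^2)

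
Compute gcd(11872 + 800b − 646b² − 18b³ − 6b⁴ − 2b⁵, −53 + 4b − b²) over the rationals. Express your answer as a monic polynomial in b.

53 − 4b + b²

Euclidean algorithm in ℚ[b]:
  −2b⁵ − 6b⁴ − 18b³ − 646b² + 800b + 11872 = (2b³ + 14b² − 32b − 224)(−b² + 4b − 53) + (0)
Last nonzero remainder: −b² + 4b − 53. Dividing through by −1 gives the monic gcd b² − 4b + 53.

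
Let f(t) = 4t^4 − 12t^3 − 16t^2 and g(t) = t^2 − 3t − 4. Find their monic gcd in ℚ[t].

Repeated division with remainder:
  4t^4 − 12t^3 − 16t^2 = (4t^2)(t^2 − 3t − 4) + (0)
The last nonzero remainder t^2 − 3t − 4 is already monic.

t^2 − 3t − 4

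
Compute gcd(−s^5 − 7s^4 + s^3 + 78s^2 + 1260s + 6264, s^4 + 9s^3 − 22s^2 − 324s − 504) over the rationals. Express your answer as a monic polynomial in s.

s^2 − 36

By polynomial division,
  −s^5 − 7s^4 + s^3 + 78s^2 + 1260s + 6264 = (−s + 2)(s^4 + 9s^3 − 22s^2 − 324s − 504) + (−39s^3 − 202s^2 + 1404s + 7272)
  s^4 + 9s^3 − 22s^2 − 324s − 504 = (−(1/39)s − 149/1521)(−39s^3 − 202s^2 + 1404s + 7272) + (−(8804/1521)s^2 + 35216/169)
  −39s^3 − 202s^2 + 1404s + 7272 = ((59319/8804)s + 153621/4402)(−(8804/1521)s^2 + 35216/169) + (0)
Last nonzero remainder: −(8804/1521)s^2 + 35216/169. Dividing through by −8804/1521 gives the monic gcd s^2 − 36.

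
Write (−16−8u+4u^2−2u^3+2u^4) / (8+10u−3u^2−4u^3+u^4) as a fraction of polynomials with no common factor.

(8+2u^2)/(−4−3u+u^2)

By polynomial division,
  2u^4−2u^3+4u^2−8u−16 = (2)(u^4−4u^3−3u^2+10u+8) + (6u^3+10u^2−28u−32)
  u^4−4u^3−3u^2+10u+8 = ((1/6)u−17/18)(6u^3+10u^2−28u−32) + ((100/9)u^2−(100/9)u−200/9)
  6u^3+10u^2−28u−32 = ((27/50)u+36/25)((100/9)u^2−(100/9)u−200/9) + (0)
Last nonzero remainder: (100/9)u^2−(100/9)u−200/9. Dividing through by 100/9 gives the monic gcd u^2−u−2.
Cancel u^2−u−2 from numerator and denominator to get the reduced form.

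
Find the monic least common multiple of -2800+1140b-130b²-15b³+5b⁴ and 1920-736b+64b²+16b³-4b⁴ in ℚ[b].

-3360+808b+72b²-44b³+3b⁴+b⁵

Euclidean algorithm in ℚ[b]:
  5b⁴-15b³-130b²+1140b-2800 = (-5/4)(-4b⁴+16b³+64b²-736b+1920) + (5b³-50b²+220b-400)
  -4b⁴+16b³+64b²-736b+1920 = (-(4/5)b-24/5)(5b³-50b²+220b-400) + (0)
Last nonzero remainder: 5b³-50b²+220b-400. Dividing through by 5 gives the monic gcd b³-10b²+44b-80.
Then lcm(f, g) = f·g / gcd(f, g); expanding and making the result monic gives the answer.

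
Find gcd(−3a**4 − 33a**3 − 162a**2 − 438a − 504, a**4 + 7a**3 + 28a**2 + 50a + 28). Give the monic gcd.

a**2 + 4a + 14

Euclidean algorithm in ℚ[a]:
  −3a**4 − 33a**3 − 162a**2 − 438a − 504 = (−3)(a**4 + 7a**3 + 28a**2 + 50a + 28) + (−12a**3 − 78a**2 − 288a − 420)
  a**4 + 7a**3 + 28a**2 + 50a + 28 = (−(1/12)a − 1/24)(−12a**3 − 78a**2 − 288a − 420) + ((3/4)a**2 + 3a + 21/2)
  −12a**3 − 78a**2 − 288a − 420 = (−16a − 40)((3/4)a**2 + 3a + 21/2) + (0)
Last nonzero remainder: (3/4)a**2 + 3a + 21/2. Dividing through by 3/4 gives the monic gcd a**2 + 4a + 14.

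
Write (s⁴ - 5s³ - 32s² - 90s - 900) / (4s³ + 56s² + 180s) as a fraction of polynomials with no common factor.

(s³ - 10s² + 18s - 180)/(4s² + 36s)

By polynomial division,
  s⁴ - 5s³ - 32s² - 90s - 900 = ((1/4)s - 19/4)(4s³ + 56s² + 180s) + (189s² + 765s - 900)
  4s³ + 56s² + 180s = ((4/189)s + 836/3969)(189s² + 765s - 900) + ((16720/441)s + 83600/441)
  189s² + 765s - 900 = ((83349/16720)s - 3969/836)((16720/441)s + 83600/441) + (0)
Last nonzero remainder: (16720/441)s + 83600/441. Dividing through by 16720/441 gives the monic gcd s + 5.
Cancel s + 5 from numerator and denominator to get the reduced form.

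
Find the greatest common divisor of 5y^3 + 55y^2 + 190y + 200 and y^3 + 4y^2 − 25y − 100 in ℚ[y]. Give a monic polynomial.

y^2 + 9y + 20

Euclidean algorithm in ℚ[y]:
  5y^3 + 55y^2 + 190y + 200 = (5)(y^3 + 4y^2 − 25y − 100) + (35y^2 + 315y + 700)
  y^3 + 4y^2 − 25y − 100 = ((1/35)y − 1/7)(35y^2 + 315y + 700) + (0)
Last nonzero remainder: 35y^2 + 315y + 700. Dividing through by 35 gives the monic gcd y^2 + 9y + 20.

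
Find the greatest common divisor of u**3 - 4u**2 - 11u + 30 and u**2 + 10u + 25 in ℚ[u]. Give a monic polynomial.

Apply the Euclidean algorithm:
  u**3 - 4u**2 - 11u + 30 = (u - 14)(u**2 + 10u + 25) + (104u + 380)
  u**2 + 10u + 25 = ((1/104)u + 165/2704)(104u + 380) + (1225/676)
  104u + 380 = ((70304/1225)u + 51376/245)(1225/676) + (0)
The last nonzero remainder is the constant 1225/676, so the polynomials are coprime and gcd = 1.

1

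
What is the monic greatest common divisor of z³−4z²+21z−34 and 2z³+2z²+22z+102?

z²−2z+17

Apply the Euclidean algorithm:
  z³−4z²+21z−34 = (1/2)(2z³+2z²+22z+102) + (−5z²+10z−85)
  2z³+2z²+22z+102 = (−(2/5)z−6/5)(−5z²+10z−85) + (0)
Last nonzero remainder: −5z²+10z−85. Dividing through by −5 gives the monic gcd z²−2z+17.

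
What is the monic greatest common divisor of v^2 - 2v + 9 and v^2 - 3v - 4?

1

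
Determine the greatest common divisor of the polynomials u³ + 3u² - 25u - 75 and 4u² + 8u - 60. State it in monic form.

u + 5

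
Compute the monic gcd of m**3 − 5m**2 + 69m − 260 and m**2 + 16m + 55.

Apply the Euclidean algorithm:
  m**3 − 5m**2 + 69m − 260 = (m − 21)(m**2 + 16m + 55) + (350m + 895)
  m**2 + 16m + 55 = ((1/350)m + 941/24500)(350m + 895) + (101061/4900)
  350m + 895 = ((1715000/101061)m + 4385500/101061)(101061/4900) + (0)
The last nonzero remainder is the constant 101061/4900, so the polynomials are coprime and gcd = 1.

1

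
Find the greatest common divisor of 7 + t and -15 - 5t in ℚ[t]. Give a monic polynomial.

1

Apply the Euclidean algorithm:
  t + 7 = (-1/5)(-5t - 15) + (4)
  -5t - 15 = (-(5/4)t - 15/4)(4) + (0)
The last nonzero remainder is the constant 4, so the polynomials are coprime and gcd = 1.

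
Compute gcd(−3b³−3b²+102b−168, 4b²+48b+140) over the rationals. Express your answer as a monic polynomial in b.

b+7

By polynomial division,
  −3b³−3b²+102b−168 = (−(3/4)b+33/4)(4b²+48b+140) + (−189b−1323)
  4b²+48b+140 = (−(4/189)b−20/189)(−189b−1323) + (0)
Last nonzero remainder: −189b−1323. Dividing through by −189 gives the monic gcd b+7.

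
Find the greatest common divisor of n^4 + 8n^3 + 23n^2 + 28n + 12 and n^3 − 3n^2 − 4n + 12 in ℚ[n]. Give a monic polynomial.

n + 2

Repeated division with remainder:
  n^4 + 8n^3 + 23n^2 + 28n + 12 = (n + 11)(n^3 − 3n^2 − 4n + 12) + (60n^2 + 60n − 120)
  n^3 − 3n^2 − 4n + 12 = ((1/60)n − 1/15)(60n^2 + 60n − 120) + (2n + 4)
  60n^2 + 60n − 120 = (30n − 30)(2n + 4) + (0)
Last nonzero remainder: 2n + 4. Dividing through by 2 gives the monic gcd n + 2.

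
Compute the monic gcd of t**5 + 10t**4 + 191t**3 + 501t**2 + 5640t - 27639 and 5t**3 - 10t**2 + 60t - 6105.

t**2 + 9t + 111

Apply the Euclidean algorithm:
  t**5 + 10t**4 + 191t**3 + 501t**2 + 5640t - 27639 = ((1/5)t**2 + (12/5)t + 203/5)(5t**3 - 10t**2 + 60t - 6105) + (1984t**2 + 17856t + 220224)
  5t**3 - 10t**2 + 60t - 6105 = ((5/1984)t - 55/1984)(1984t**2 + 17856t + 220224) + (0)
Last nonzero remainder: 1984t**2 + 17856t + 220224. Dividing through by 1984 gives the monic gcd t**2 + 9t + 111.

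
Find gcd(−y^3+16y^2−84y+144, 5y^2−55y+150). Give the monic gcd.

y−6

By polynomial division,
  −y^3+16y^2−84y+144 = (−(1/5)y+1)(5y^2−55y+150) + (y−6)
  5y^2−55y+150 = (5y−25)(y−6) + (0)
The last nonzero remainder y−6 is already monic.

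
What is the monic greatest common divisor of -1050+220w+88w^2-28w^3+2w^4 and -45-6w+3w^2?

-15-2w+w^2

Apply the Euclidean algorithm:
  2w^4-28w^3+88w^2+220w-1050 = ((2/3)w^2-8w+70/3)(3w^2-6w-45) + (0)
Last nonzero remainder: 3w^2-6w-45. Dividing through by 3 gives the monic gcd w^2-2w-15.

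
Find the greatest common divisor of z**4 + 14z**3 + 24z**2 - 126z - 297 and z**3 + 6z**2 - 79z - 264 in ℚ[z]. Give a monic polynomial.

z**2 + 14z + 33

Euclidean algorithm in ℚ[z]:
  z**4 + 14z**3 + 24z**2 - 126z - 297 = (z + 8)(z**3 + 6z**2 - 79z - 264) + (55z**2 + 770z + 1815)
  z**3 + 6z**2 - 79z - 264 = ((1/55)z - 8/55)(55z**2 + 770z + 1815) + (0)
Last nonzero remainder: 55z**2 + 770z + 1815. Dividing through by 55 gives the monic gcd z**2 + 14z + 33.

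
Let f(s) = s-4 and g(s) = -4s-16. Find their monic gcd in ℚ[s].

1

Apply the Euclidean algorithm:
  s-4 = (-1/4)(-4s-16) + (-8)
  -4s-16 = ((1/2)s+2)(-8) + (0)
The last nonzero remainder is the constant -8, so the polynomials are coprime and gcd = 1.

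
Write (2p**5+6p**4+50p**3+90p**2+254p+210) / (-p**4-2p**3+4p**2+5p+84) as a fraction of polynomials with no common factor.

Repeated division with remainder:
  2p**5+6p**4+50p**3+90p**2+254p+210 = (-2p-2)(-p**4-2p**3+4p**2+5p+84) + (54p**3+108p**2+432p+378)
  -p**4-2p**3+4p**2+5p+84 = (-(1/54)p)(54p**3+108p**2+432p+378) + (12p**2+12p+84)
  54p**3+108p**2+432p+378 = ((9/2)p+9/2)(12p**2+12p+84) + (0)
Last nonzero remainder: 12p**2+12p+84. Dividing through by 12 gives the monic gcd p**2+p+7.
Cancel p**2+p+7 from numerator and denominator to get the reduced form.

(-2p**3-4p**2-32p-30)/(p**2+p-12)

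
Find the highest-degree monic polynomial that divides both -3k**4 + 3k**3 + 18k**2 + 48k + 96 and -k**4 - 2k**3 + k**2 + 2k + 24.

By polynomial division,
  -3k**4 + 3k**3 + 18k**2 + 48k + 96 = (3)(-k**4 - 2k**3 + k**2 + 2k + 24) + (9k**3 + 15k**2 + 42k + 24)
  -k**4 - 2k**3 + k**2 + 2k + 24 = (-(1/9)k - 1/27)(9k**3 + 15k**2 + 42k + 24) + ((56/9)k**2 + (56/9)k + 224/9)
  9k**3 + 15k**2 + 42k + 24 = ((81/56)k + 27/28)((56/9)k**2 + (56/9)k + 224/9) + (0)
Last nonzero remainder: (56/9)k**2 + (56/9)k + 224/9. Dividing through by 56/9 gives the monic gcd k**2 + k + 4.

k**2 + k + 4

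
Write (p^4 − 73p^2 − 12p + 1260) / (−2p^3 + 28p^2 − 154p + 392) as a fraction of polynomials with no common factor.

Apply the Euclidean algorithm:
  p^4 − 73p^2 − 12p + 1260 = (−(1/2)p − 7)(−2p^3 + 28p^2 − 154p + 392) + (46p^2 − 894p + 4004)
  −2p^3 + 28p^2 − 154p + 392 = (−(1/23)p − 125/529)(46p^2 − 894p + 4004) + (−(101124/529)p + 707868/529)
  46p^2 − 894p + 4004 = (−(12167/50562)p + 75647/25281)(−(101124/529)p + 707868/529) + (0)
Last nonzero remainder: −(101124/529)p + 707868/529. Dividing through by −101124/529 gives the monic gcd p − 7.
Cancel p − 7 from numerator and denominator to get the reduced form.

(−p^3 − 7p^2 + 24p + 180)/(2p^2 − 14p + 56)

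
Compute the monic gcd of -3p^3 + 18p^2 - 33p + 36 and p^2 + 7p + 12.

1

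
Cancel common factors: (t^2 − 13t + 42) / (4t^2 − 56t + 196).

Apply the Euclidean algorithm:
  t^2 − 13t + 42 = (1/4)(4t^2 − 56t + 196) + (t − 7)
  4t^2 − 56t + 196 = (4t − 28)(t − 7) + (0)
The last nonzero remainder t − 7 is already monic.
Cancel t − 7 from numerator and denominator to get the reduced form.

(t − 6)/(4t − 28)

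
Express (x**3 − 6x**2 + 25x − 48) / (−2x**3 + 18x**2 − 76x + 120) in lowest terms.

(−x**2 + 3x − 16)/(2x**2 − 12x + 40)

Euclidean algorithm in ℚ[x]:
  x**3 − 6x**2 + 25x − 48 = (−1/2)(−2x**3 + 18x**2 − 76x + 120) + (3x**2 − 13x + 12)
  −2x**3 + 18x**2 − 76x + 120 = (−(2/3)x + 28/9)(3x**2 − 13x + 12) + (−(248/9)x + 248/3)
  3x**2 − 13x + 12 = (−(27/248)x + 9/62)(−(248/9)x + 248/3) + (0)
Last nonzero remainder: −(248/9)x + 248/3. Dividing through by −248/9 gives the monic gcd x − 3.
Cancel x − 3 from numerator and denominator to get the reduced form.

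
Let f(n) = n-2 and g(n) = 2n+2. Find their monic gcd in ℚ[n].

Apply the Euclidean algorithm:
  n-2 = (1/2)(2n+2) + (-3)
  2n+2 = (-(2/3)n-2/3)(-3) + (0)
The last nonzero remainder is the constant -3, so the polynomials are coprime and gcd = 1.

1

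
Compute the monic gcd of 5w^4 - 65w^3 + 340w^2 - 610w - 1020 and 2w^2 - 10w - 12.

Euclidean algorithm in ℚ[w]:
  5w^4 - 65w^3 + 340w^2 - 610w - 1020 = ((5/2)w^2 - 20w + 85)(2w^2 - 10w - 12) + (0)
Last nonzero remainder: 2w^2 - 10w - 12. Dividing through by 2 gives the monic gcd w^2 - 5w - 6.

w^2 - 5w - 6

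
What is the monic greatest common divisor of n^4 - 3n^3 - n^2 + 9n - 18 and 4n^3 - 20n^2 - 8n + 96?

Repeated division with remainder:
  n^4 - 3n^3 - n^2 + 9n - 18 = ((1/4)n + 1/2)(4n^3 - 20n^2 - 8n + 96) + (11n^2 - 11n - 66)
  4n^3 - 20n^2 - 8n + 96 = ((4/11)n - 16/11)(11n^2 - 11n - 66) + (0)
Last nonzero remainder: 11n^2 - 11n - 66. Dividing through by 11 gives the monic gcd n^2 - n - 6.

n^2 - n - 6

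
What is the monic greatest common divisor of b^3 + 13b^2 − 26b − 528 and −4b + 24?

Apply the Euclidean algorithm:
  b^3 + 13b^2 − 26b − 528 = (−(1/4)b^2 − (19/4)b − 22)(−4b + 24) + (0)
Last nonzero remainder: −4b + 24. Dividing through by −4 gives the monic gcd b − 6.

b − 6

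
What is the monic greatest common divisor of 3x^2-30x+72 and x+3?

1

By polynomial division,
  3x^2-30x+72 = (3x-39)(x+3) + (189)
  x+3 = ((1/189)x+1/63)(189) + (0)
The last nonzero remainder is the constant 189, so the polynomials are coprime and gcd = 1.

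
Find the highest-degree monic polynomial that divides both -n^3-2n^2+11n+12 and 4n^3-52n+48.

n^2+n-12

Euclidean algorithm in ℚ[n]:
  -n^3-2n^2+11n+12 = (-1/4)(4n^3-52n+48) + (-2n^2-2n+24)
  4n^3-52n+48 = (-2n+2)(-2n^2-2n+24) + (0)
Last nonzero remainder: -2n^2-2n+24. Dividing through by -2 gives the monic gcd n^2+n-12.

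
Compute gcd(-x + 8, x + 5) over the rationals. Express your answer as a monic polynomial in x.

1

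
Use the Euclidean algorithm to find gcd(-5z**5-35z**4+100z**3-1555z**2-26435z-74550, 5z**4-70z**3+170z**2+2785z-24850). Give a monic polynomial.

z**3-4z**2-6z+497

By polynomial division,
  -5z**5-35z**4+100z**3-1555z**2-26435z-74550 = (-z-21)(5z**4-70z**3+170z**2+2785z-24850) + (-1200z**3+4800z**2+7200z-596400)
  5z**4-70z**3+170z**2+2785z-24850 = (-(1/240)z+1/24)(-1200z**3+4800z**2+7200z-596400) + (0)
Last nonzero remainder: -1200z**3+4800z**2+7200z-596400. Dividing through by -1200 gives the monic gcd z**3-4z**2-6z+497.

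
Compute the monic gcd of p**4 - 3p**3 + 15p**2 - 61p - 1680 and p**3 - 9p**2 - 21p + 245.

Repeated division with remainder:
  p**4 - 3p**3 + 15p**2 - 61p - 1680 = (p + 6)(p**3 - 9p**2 - 21p + 245) + (90p**2 - 180p - 3150)
  p**3 - 9p**2 - 21p + 245 = ((1/90)p - 7/90)(90p**2 - 180p - 3150) + (0)
Last nonzero remainder: 90p**2 - 180p - 3150. Dividing through by 90 gives the monic gcd p**2 - 2p - 35.

p**2 - 2p - 35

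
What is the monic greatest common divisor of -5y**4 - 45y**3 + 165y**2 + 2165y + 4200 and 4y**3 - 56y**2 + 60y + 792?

y + 3

Repeated division with remainder:
  -5y**4 - 45y**3 + 165y**2 + 2165y + 4200 = (-(5/4)y - 115/4)(4y**3 - 56y**2 + 60y + 792) + (-1370y**2 + 4880y + 26970)
  4y**3 - 56y**2 + 60y + 792 = (-(2/685)y + 572/18769)(-1370y**2 + 4880y + 26970) + (-(187264/18769)y - 561792/18769)
  -1370y**2 + 4880y + 26970 = ((12856765/93632)y - 84366655/93632)(-(187264/18769)y - 561792/18769) + (0)
Last nonzero remainder: -(187264/18769)y - 561792/18769. Dividing through by -187264/18769 gives the monic gcd y + 3.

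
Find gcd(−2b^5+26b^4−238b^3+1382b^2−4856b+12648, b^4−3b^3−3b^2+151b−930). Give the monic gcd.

b^2−4b+31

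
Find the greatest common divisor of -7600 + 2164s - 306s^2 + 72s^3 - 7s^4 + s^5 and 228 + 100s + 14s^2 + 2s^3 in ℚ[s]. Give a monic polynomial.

38 + 4s + s^2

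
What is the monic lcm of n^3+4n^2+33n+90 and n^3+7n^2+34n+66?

Euclidean algorithm in ℚ[n]:
  n^3+4n^2+33n+90 = (n^3+7n^2+34n+66) + (-3n^2-n+24)
  n^3+7n^2+34n+66 = (-(1/3)n-20/9)(-3n^2-n+24) + ((358/9)n+358/3)
  -3n^2-n+24 = (-(27/358)n+36/179)((358/9)n+358/3) + (0)
Last nonzero remainder: (358/9)n+358/3. Dividing through by 358/9 gives the monic gcd n+3.
Then lcm(f, g) = f·g / gcd(f, g); expanding and making the result monic gives the answer.

n^5+8n^4+71n^3+310n^2+1086n+1980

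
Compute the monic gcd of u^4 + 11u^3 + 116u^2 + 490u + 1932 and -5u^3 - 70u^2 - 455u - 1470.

u^2 + 7u + 42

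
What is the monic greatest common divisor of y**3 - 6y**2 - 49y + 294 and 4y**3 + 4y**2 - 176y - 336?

Euclidean algorithm in ℚ[y]:
  y**3 - 6y**2 - 49y + 294 = (1/4)(4y**3 + 4y**2 - 176y - 336) + (-7y**2 - 5y + 378)
  4y**3 + 4y**2 - 176y - 336 = (-(4/7)y - 8/49)(-7y**2 - 5y + 378) + ((1920/49)y - 1920/7)
  -7y**2 - 5y + 378 = (-(343/1920)y - 441/320)((1920/49)y - 1920/7) + (0)
Last nonzero remainder: (1920/49)y - 1920/7. Dividing through by 1920/49 gives the monic gcd y - 7.

y - 7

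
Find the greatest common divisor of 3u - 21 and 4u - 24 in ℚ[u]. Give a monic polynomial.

By polynomial division,
  3u - 21 = (3/4)(4u - 24) + (-3)
  4u - 24 = (-(4/3)u + 8)(-3) + (0)
The last nonzero remainder is the constant -3, so the polynomials are coprime and gcd = 1.

1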